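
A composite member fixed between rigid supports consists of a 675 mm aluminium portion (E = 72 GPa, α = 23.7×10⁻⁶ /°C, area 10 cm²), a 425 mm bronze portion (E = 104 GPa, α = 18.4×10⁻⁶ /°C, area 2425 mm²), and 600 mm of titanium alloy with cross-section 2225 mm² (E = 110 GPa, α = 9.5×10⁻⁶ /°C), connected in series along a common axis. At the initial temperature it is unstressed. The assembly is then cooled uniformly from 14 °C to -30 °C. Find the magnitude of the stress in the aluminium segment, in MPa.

σ ≈ 96.1 MPa (tensile)

Free thermal contraction of the whole bar: Σ αᵢΔT Lᵢ = 23.7×10⁻⁶×44×675 + 18.4×10⁻⁶×44×425 + 9.5×10⁻⁶×44×600 = 1.299 mm.
The rigid supports impose zero overall length change; the single axial force P common to all segments must satisfy P Σ Lᵢ/(AᵢEᵢ) = δ_free.
The series flexibility is Σ Lᵢ/(AᵢEᵢ) = 675/(1000×72×10³) + 425/(2425×104×10³) + 600/(2225×110×10³) = 1.351×10⁻⁵ mm/N.
Hence P = δ_free / Σ(L/AE) = 1.299/1.351×10⁻⁵ = 96.12 kN (tensile).
σ_{aluminium} = P / A = 96120 / 1000 = 96.12 MPa.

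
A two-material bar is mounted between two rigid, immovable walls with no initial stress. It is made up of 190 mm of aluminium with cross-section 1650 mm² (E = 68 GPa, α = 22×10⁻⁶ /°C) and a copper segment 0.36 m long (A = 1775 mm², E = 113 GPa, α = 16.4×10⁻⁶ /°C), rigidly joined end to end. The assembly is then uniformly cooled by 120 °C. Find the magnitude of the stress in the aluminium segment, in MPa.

σ ≈ 210 MPa (tensile)

Free thermal contraction of the whole bar: Σ αᵢΔT Lᵢ = 22×10⁻⁶×120×190 + 16.4×10⁻⁶×120×360 = 1.21 mm.
Since the ends are fixed, an axial force P builds up, equal in every segment, with P · Σ Lᵢ/(AᵢEᵢ) = δ_free.
The series flexibility is Σ Lᵢ/(AᵢEᵢ) = 190/(1650×68×10³) + 360/(1775×113×10³) = 3.488×10⁻⁶ mm/N.
So P = 1.21 / 3.488×10⁻⁶ = 346.9 kN, tensile.
σ_{aluminium} = P / A = 346900 / 1650 = 210.2 MPa.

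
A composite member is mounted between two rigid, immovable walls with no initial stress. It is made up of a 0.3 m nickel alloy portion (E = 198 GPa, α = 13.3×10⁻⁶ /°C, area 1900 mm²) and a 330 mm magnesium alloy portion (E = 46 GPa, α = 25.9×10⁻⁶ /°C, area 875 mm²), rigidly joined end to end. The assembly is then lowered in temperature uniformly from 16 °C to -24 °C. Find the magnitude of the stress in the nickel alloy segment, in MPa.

σ ≈ 29.3 MPa (tensile)

Free thermal contraction of the whole bar: Σ αᵢΔT Lᵢ = 13.3×10⁻⁶×40×300 + 25.9×10⁻⁶×40×330 = 0.5015 mm.
The rigid supports impose zero overall length change; the single axial force P common to all segments must satisfy P Σ Lᵢ/(AᵢEᵢ) = δ_free.
Σ Lᵢ/(AᵢEᵢ) = 300/(1900×198×10³) + 330/(875×46×10³) = 8.996×10⁻⁶ mm/N.
Hence P = δ_free / Σ(L/AE) = 0.5015/8.996×10⁻⁶ = 55.74 kN (tensile).
σ_{nickel alloy} = P / A = 55740 / 1900 = 29.34 MPa.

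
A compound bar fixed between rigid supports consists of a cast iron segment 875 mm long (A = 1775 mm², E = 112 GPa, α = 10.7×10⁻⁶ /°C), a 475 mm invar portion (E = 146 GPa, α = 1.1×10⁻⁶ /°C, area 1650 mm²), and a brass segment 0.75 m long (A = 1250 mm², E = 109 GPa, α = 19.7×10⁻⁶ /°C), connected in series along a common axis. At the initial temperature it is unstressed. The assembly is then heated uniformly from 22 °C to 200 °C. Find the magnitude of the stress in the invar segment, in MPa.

σ ≈ 224 MPa (compressive)

If the supports were absent, the total length change would be Σ αᵢΔT Lᵢ = 10.7×10⁻⁶×178×875 + 1.1×10⁻⁶×178×475 + 19.7×10⁻⁶×178×750 = 4.389 mm.
Since the ends are fixed, an axial force P builds up, equal in every segment, with P · Σ Lᵢ/(AᵢEᵢ) = δ_free.
Σ Lᵢ/(AᵢEᵢ) = 875/(1775×112×10³) + 475/(1650×146×10³) + 750/(1250×109×10³) = 1.188×10⁻⁵ mm/N.
So P = 4.389 / 1.188×10⁻⁵ = 369.6 kN, compressive.
σ_{invar} = P / A = 369600 / 1650 = 224 MPa.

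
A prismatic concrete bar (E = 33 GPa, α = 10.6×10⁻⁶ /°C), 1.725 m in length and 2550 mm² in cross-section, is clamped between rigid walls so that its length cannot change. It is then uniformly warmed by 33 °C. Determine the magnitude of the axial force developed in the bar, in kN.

With zero net strain, σ = E·αΔT = 33 GPa × 10.6×10⁻⁶ × 33 = 11.54 MPa.
P = AEαΔT = 2550 × 33×10³ × 10.6×10⁻⁶ × 33 = 29.44 kN (compressive).

P ≈ 29.4 kN (compressive)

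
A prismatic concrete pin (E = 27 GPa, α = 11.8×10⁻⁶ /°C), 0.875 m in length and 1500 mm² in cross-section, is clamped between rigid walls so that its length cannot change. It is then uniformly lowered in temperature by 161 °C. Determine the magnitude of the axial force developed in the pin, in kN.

P ≈ 76.9 kN (tensile)

Full restraint means ε = 0, so the stress is σ = EαΔT = 27×10³ × 11.8×10⁻⁶ × 161 = 51.29 MPa.
Axial force P = σA = 51.29 × 1500 = 76940 N = 76.94 kN, tensile.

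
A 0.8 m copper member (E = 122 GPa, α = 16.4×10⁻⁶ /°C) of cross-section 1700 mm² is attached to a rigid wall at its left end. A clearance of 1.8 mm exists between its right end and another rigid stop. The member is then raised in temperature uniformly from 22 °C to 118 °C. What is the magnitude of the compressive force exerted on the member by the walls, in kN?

P ≈ 0 kN

If the wall were absent the member would grow by αΔT L = 16.4×10⁻⁶ × 96 × 800 = 1.26 mm.
This is smaller than the 1.8 mm clearance, so the member expands freely without reaching the stop — the stress is zero.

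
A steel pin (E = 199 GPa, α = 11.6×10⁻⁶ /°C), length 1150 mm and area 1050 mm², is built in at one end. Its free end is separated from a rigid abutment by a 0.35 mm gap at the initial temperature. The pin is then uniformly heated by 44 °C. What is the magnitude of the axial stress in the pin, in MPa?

σ ≈ 41 MPa (compressive)

If the wall were absent the pin would grow by αΔT L = 11.6×10⁻⁶ × 44 × 1150 = 0.587 mm.
After closing the 0.35 mm clearance, 0.587 − 0.35 = 0.237 mm of expansion remains to be suppressed by the wall.
That suppressed elongation corresponds to σ = E·Δ/L = 199×10³ × 0.237/1150 = 41 MPa.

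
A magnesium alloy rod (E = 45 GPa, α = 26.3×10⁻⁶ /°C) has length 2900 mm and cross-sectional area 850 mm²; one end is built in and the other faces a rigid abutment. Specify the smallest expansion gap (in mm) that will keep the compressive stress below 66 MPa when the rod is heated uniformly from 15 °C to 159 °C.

g ≈ 6.73 mm

Free expansion if unrestrained: δ_free = αΔT L = 26.3×10⁻⁶ × 144 × 2900 = 10.98 mm.
A stress of 66 MPa corresponds to the wall pushing the rod back by σL/E = 66×2900/(45×10³) = 4.253 mm.
So the gap has to take up the difference, g_min = δ_free − σL/E = 10.98 − 4.253 = 6.73 mm.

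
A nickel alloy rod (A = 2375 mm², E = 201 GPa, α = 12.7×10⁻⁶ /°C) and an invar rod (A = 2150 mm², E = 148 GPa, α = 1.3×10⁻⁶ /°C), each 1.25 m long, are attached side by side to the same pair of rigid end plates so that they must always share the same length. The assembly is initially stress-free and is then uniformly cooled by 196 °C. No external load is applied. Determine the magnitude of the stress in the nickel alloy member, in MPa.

The nickel alloy has the larger α, so on cooling it would change length more than the invar if both were free. The rigid plates force a common final length, so the nickel alloy is put into tension and the invar into compression, with equal and opposite forces P (no external load).
Equating the net (thermal + elastic) strains gives |α₁ − α₂|·ΔT = P·[1/(A₁E₁) + 1/(A₂E₂)].
|α₁ − α₂|·ΔT = 11.4×10⁻⁶ × 196 = 0.002234.
1/(A₁E₁) + 1/(A₂E₂) = 1/(2375×201×10³) + 1/(2150×148×10³) = 5.237×10⁻⁹ N⁻¹.
So P = 0.002234 / 5.237×10⁻⁹ = 426.6 kN.
σ_{nickel alloy} = P/A₁ = 426600/2375 = 179.6 MPa, tensile.

σ ≈ 180 MPa (tensile)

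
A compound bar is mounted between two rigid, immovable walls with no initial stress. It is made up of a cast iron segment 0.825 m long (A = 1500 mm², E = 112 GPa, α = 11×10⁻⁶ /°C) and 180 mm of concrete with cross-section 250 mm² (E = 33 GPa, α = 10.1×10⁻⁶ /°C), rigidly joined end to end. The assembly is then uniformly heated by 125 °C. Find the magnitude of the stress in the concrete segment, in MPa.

Free thermal expansion of the whole bar: Σ αᵢΔT Lᵢ = 11×10⁻⁶×125×825 + 10.1×10⁻⁶×125×180 = 1.362 mm.
Since the ends are fixed, an axial force P builds up, equal in every segment, with P · Σ Lᵢ/(AᵢEᵢ) = δ_free.
Σ Lᵢ/(AᵢEᵢ) = 825/(1500×112×10³) + 180/(250×33×10³) = 2.673×10⁻⁵ mm/N.
Hence P = δ_free / Σ(L/AE) = 1.362/2.673×10⁻⁵ = 50.94 kN (compressive).
σ_{concrete} = P / A = 50940 / 250 = 203.8 MPa.

σ ≈ 204 MPa (compressive)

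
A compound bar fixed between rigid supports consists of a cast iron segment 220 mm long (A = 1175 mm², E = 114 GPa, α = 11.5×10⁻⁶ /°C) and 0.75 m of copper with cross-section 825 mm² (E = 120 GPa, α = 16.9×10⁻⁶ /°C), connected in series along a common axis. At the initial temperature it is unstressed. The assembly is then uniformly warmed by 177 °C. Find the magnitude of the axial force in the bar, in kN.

With the walls removed the bar would change length by δ_free = Σ αᵢΔT Lᵢ = 11.5×10⁻⁶×177×220 + 16.9×10⁻⁶×177×750 = 2.691 mm.
Since the ends are fixed, an axial force P builds up, equal in every segment, with P · Σ Lᵢ/(AᵢEᵢ) = δ_free.
Σ Lᵢ/(AᵢEᵢ) = 220/(1175×114×10³) + 750/(825×120×10³) = 9.218×10⁻⁶ mm/N.
So P = 2.691 / 9.218×10⁻⁶ = 292 kN, compressive.

P ≈ 292 kN (compressive)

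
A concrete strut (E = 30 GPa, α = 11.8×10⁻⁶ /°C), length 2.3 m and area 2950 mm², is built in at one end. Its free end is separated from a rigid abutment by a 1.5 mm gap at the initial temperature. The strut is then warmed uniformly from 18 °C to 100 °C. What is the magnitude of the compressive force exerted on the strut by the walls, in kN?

Free thermal elongation = αΔT L = 11.8×10⁻⁶ × 82 × 2300 = 2.225 mm.
After closing the 1.5 mm clearance, 2.225 − 1.5 = 0.7255 mm of expansion remains to be suppressed by the wall.
Compatibility: PL/(AE) = 0.7255 mm, so σ = P/A = E × (0.7255/2300) = 9.463 MPa.
P = σA = 9.463 × 2950 = 27.92 kN.

P ≈ 27.9 kN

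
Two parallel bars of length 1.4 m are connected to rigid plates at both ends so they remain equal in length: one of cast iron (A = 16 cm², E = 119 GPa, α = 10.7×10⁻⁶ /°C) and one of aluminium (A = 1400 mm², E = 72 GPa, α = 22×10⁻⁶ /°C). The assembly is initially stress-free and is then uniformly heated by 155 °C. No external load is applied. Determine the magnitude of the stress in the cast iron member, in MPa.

Equilibrium of a rigid end plate with no external load gives equal and opposite internal forces ±P in the two members. Since α_{aluminium} > α_{cast iron}, heating drives the aluminium into compression and the cast iron into tension.
Compatibility of the two members (thermal + elastic change equal): (α₁ − α₂)ΔT = P·[1/(A₁E₁) + 1/(A₂E₂)].
|α₁ − α₂|·ΔT = 11.3×10⁻⁶ × 155 = 0.001752.
1/(A₁E₁) + 1/(A₂E₂) = 1/(1600×119×10³) + 1/(1400×72×10³) = 1.517×10⁻⁸ N⁻¹.
P = 0.001752 / 1.517×10⁻⁸ = 115400 N = 115.4 kN.
σ_{cast iron} = P/A₁ = 115400/1600 = 72.15 MPa, tensile.

σ ≈ 72.1 MPa (tensile)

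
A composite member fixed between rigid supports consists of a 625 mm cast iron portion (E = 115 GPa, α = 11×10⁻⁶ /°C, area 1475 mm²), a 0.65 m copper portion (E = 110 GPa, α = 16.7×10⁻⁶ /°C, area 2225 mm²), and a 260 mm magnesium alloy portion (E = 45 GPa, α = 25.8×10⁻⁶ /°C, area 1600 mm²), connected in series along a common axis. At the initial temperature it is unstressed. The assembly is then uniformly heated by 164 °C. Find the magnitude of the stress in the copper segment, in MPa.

σ ≈ 181 MPa (compressive)

If the supports were absent, the total length change would be Σ αᵢΔT Lᵢ = 11×10⁻⁶×164×625 + 16.7×10⁻⁶×164×650 + 25.8×10⁻⁶×164×260 = 4.008 mm.
The walls prevent any net length change, so an axial force P (same in every segment) develops. Compatibility: P · Σ Lᵢ/(AᵢEᵢ) = δ_free.
Σ Lᵢ/(AᵢEᵢ) = 625/(1475×115×10³) + 650/(2225×110×10³) + 260/(1600×45×10³) = 9.951×10⁻⁶ mm/N.
P = 4.008 / 9.951×10⁻⁶ = 402700 N = 402.7 kN, compressive.
σ_{copper} = P / A = 402700 / 2225 = 181 MPa.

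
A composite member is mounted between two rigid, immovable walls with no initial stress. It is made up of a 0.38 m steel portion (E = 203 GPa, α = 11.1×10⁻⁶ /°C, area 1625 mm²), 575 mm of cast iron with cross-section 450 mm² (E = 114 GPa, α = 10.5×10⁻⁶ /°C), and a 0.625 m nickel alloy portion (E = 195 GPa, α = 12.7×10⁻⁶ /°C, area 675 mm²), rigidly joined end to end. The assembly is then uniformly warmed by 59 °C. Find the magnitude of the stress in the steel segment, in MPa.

σ ≈ 38.6 MPa (compressive)

Free thermal expansion of the whole bar: Σ αᵢΔT Lᵢ = 11.1×10⁻⁶×59×380 + 10.5×10⁻⁶×59×575 + 12.7×10⁻⁶×59×625 = 1.073 mm.
The walls prevent any net length change, so an axial force P (same in every segment) develops. Compatibility: P · Σ Lᵢ/(AᵢEᵢ) = δ_free.
Σ Lᵢ/(AᵢEᵢ) = 380/(1625×203×10³) + 575/(450×114×10³) + 625/(675×195×10³) = 1.711×10⁻⁵ mm/N.
P = 1.073 / 1.711×10⁻⁵ = 62740 N = 62.74 kN, compressive.
σ_{steel} = P / A = 62740 / 1625 = 38.61 MPa.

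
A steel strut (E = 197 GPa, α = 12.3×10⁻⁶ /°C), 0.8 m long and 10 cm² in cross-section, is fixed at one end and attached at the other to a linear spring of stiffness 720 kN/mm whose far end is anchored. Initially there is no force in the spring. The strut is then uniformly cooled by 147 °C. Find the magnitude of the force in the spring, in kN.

P ≈ 265 kN

Free thermal contraction: δ_free = αΔT L = 12.3×10⁻⁶ × 147 × 800 = 1.446 mm.
Let P be the tensile force in the spring. The strut extends elastically by PL/(AE) and the spring stretches by P/k; together these equal δ_free.
So P = δ_free / [L/(AE) + 1/k] = 1.446 / [ 800/(1000×197×10³) + 1/(720×10³) ].
P = 1.446 / 5.45×10⁻⁶ = 265400 N.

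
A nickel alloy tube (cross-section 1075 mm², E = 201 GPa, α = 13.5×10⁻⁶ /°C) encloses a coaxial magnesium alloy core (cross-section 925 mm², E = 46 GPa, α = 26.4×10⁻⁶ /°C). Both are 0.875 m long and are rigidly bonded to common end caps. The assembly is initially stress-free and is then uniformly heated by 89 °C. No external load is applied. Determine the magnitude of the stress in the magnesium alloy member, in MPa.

Both members must finish at the same length. With the larger α, the magnesium alloy tends to over-expand; the plates restrain it, putting the magnesium alloy in compression and the nickel alloy in tension. With no external load the two internal forces are equal and opposite, magnitude P.
Equating the net (thermal + elastic) strains gives |α₁ − α₂|·ΔT = P·[1/(A₁E₁) + 1/(A₂E₂)].
|α₁ − α₂|·ΔT = 12.9×10⁻⁶ × 89 = 0.001148.
1/(A₁E₁) + 1/(A₂E₂) = 1/(1075×201×10³) + 1/(925×46×10³) = 2.813×10⁻⁸ N⁻¹.
So P = 0.001148 / 2.813×10⁻⁸ = 40.81 kN.
σ_{magnesium alloy} = P/A₂ = 40810/925 = 44.12 MPa, compressive.

σ ≈ 44.1 MPa (compressive)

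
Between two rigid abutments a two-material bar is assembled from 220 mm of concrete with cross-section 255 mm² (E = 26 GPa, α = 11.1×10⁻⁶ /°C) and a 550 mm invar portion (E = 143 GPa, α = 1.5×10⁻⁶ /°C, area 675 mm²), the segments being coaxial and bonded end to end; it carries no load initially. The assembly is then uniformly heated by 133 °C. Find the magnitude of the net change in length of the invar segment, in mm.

|ΔL| ≈ 0.046 mm

With the walls removed the bar would change length by δ_free = Σ αᵢΔT Lᵢ = 11.1×10⁻⁶×133×220 + 1.5×10⁻⁶×133×550 = 0.4345 mm.
The walls prevent any net length change, so an axial force P (same in every segment) develops. Compatibility: P · Σ Lᵢ/(AᵢEᵢ) = δ_free.
The series flexibility is Σ Lᵢ/(AᵢEᵢ) = 220/(255×26×10³) + 550/(675×143×10³) = 3.888×10⁻⁵ mm/N.
So P = 0.4345 / 3.888×10⁻⁵ = 11.18 kN, compressive.
For the invar segment, free thermal change = 1.5×10⁻⁶×133×550 = 0.1097 mm and elastic change from P = 11180×550/(675×143×10³) = 0.06368 mm; these oppose, so the net change is 0.046 mm (segment lengthens).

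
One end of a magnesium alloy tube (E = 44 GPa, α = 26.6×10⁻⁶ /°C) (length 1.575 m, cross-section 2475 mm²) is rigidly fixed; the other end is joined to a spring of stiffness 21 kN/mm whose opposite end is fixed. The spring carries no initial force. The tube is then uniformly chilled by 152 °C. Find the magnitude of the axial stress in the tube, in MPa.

If the spring were absent the tube would shorten by αΔT L = 26.6×10⁻⁶ × 152 × 1575 = 6.368 mm.
With a force P in the spring, the elastic change of the tube is PL/(AE) and that of the spring is P/k; compatibility requires their sum to equal δ_free.
P [ L/(AE) + 1/k ] = δ_free → P [ 1575/(2475×44×10³) + 1/(21×10³) ] = 6.368.
P = 6.368 / 6.208×10⁻⁵ = 102600 N.
σ = P/A = 102600/2475 = 41.44 MPa.

σ ≈ 41.4 MPa (tensile)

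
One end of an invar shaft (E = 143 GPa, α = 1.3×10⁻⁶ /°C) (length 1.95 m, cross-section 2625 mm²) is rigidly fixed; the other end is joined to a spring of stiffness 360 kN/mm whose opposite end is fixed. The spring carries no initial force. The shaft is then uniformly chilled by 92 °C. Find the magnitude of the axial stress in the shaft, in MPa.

σ ≈ 11.1 MPa (tensile)

The unrestrained thermal change is αΔT L = 1.3×10⁻⁶ × 92 × 1950 = 0.2332 mm.
Let P be the tensile force in the spring. The shaft extends elastically by PL/(AE) and the spring stretches by P/k; together these equal δ_free.
So P = δ_free / [L/(AE) + 1/k] = 0.2332 / [ 1950/(2625×143×10³) + 1/(360×10³) ].
P = 0.2332 / 7.973×10⁻⁶ = 29250 N.
σ = P/A = 29250/2625 = 11.14 MPa.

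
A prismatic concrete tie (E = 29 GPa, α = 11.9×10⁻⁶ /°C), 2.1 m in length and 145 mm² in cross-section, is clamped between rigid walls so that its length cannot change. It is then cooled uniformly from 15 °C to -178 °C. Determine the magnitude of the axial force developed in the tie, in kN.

P ≈ 9.66 kN (tensile)

With zero net strain, σ = E·αΔT = 29 GPa × 11.9×10⁻⁶ × 193 = 66.6 MPa.
Axial force P = σA = 66.6 × 145 = 9658 N = 9.658 kN, tensile.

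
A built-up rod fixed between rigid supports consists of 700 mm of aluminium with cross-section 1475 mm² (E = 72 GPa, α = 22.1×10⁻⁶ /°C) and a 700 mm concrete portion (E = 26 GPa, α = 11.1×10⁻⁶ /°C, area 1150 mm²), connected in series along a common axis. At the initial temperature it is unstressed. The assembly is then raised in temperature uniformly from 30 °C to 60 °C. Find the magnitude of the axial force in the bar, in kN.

With the walls removed the bar would change length by δ_free = Σ αᵢΔT Lᵢ = 22.1×10⁻⁶×30×700 + 11.1×10⁻⁶×30×700 = 0.6972 mm.
The walls prevent any net length change, so an axial force P (same in every segment) develops. Compatibility: P · Σ Lᵢ/(AᵢEᵢ) = δ_free.
Σ Lᵢ/(AᵢEᵢ) = 700/(1475×72×10³) + 700/(1150×26×10³) = 3×10⁻⁵ mm/N.
So P = 0.6972 / 3×10⁻⁵ = 23.24 kN, compressive.

P ≈ 23.2 kN (compressive)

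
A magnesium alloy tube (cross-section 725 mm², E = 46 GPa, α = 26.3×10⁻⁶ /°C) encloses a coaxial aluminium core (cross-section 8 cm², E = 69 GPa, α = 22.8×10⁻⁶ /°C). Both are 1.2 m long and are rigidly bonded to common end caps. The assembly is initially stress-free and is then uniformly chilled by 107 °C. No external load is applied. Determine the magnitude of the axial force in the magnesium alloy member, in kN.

P ≈ 7.79 kN (tensile in the magnesium alloy)

The magnesium alloy has the larger α, so on cooling it would change length more than the aluminium if both were free. The rigid plates force a common final length, so the magnesium alloy is put into tension and the aluminium into compression, with equal and opposite forces P (no external load).
Setting the final lengths equal and cancelling L: (α₁ − α₂)ΔT = P/(A₁E₁) + P/(A₂E₂).
|α₁ − α₂|·ΔT = 3.5×10⁻⁶ × 107 = 0.0003745.
1/(A₁E₁) + 1/(A₂E₂) = 1/(725×46×10³) + 1/(800×69×10³) = 4.81×10⁻⁸ N⁻¹.
So P = 0.0003745 / 4.81×10⁻⁸ = 7.786 kN.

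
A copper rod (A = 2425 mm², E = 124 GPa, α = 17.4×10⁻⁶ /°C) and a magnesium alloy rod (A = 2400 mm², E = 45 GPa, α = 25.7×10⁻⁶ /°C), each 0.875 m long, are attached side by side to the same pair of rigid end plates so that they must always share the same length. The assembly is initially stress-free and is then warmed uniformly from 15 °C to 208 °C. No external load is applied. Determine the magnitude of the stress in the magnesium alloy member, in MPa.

Equilibrium of a rigid end plate with no external load gives equal and opposite internal forces ±P in the two members. Since α_{magnesium alloy} > α_{copper}, heating drives the magnesium alloy into compression and the copper into tension.
Equating the net (thermal + elastic) strains gives |α₁ − α₂|·ΔT = P·[1/(A₁E₁) + 1/(A₂E₂)].
|α₁ − α₂|·ΔT = 8.3×10⁻⁶ × 193 = 0.001602.
1/(A₁E₁) + 1/(A₂E₂) = 1/(2425×124×10³) + 1/(2400×45×10³) = 1.258×10⁻⁸ N⁻¹.
So P = 0.001602 / 1.258×10⁻⁸ = 127.3 kN.
σ_{magnesium alloy} = P/A₂ = 127300/2400 = 53.04 MPa, compressive.

σ ≈ 53 MPa (compressive)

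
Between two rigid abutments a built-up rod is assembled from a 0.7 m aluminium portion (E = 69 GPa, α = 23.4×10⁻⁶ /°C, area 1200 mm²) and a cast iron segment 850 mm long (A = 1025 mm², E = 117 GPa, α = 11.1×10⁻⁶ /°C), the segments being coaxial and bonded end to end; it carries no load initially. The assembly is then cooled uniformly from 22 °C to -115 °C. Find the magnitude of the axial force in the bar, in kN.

With the walls removed the bar would change length by δ_free = Σ αᵢΔT Lᵢ = 23.4×10⁻⁶×137×700 + 11.1×10⁻⁶×137×850 = 3.537 mm.
The walls prevent any net length change, so an axial force P (same in every segment) develops. Compatibility: P · Σ Lᵢ/(AᵢEᵢ) = δ_free.
Σ Lᵢ/(AᵢEᵢ) = 700/(1200×69×10³) + 850/(1025×117×10³) = 1.554×10⁻⁵ mm/N.
P = 3.537 / 1.554×10⁻⁵ = 227600 N = 227.6 kN, tensile.

P ≈ 228 kN (tensile)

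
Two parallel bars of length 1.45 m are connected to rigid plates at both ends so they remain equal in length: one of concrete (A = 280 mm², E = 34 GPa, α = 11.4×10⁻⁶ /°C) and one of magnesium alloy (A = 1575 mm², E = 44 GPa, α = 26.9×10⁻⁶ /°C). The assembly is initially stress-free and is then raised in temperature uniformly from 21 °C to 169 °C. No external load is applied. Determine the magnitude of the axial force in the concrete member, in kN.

P ≈ 19.2 kN (tensile in the concrete)

Equilibrium of a rigid end plate with no external load gives equal and opposite internal forces ±P in the two members. Since α_{magnesium alloy} > α_{concrete}, heating drives the magnesium alloy into compression and the concrete into tension.
Setting the final lengths equal and cancelling L: (α₁ − α₂)ΔT = P/(A₁E₁) + P/(A₂E₂).
|α₁ − α₂|·ΔT = 15.5×10⁻⁶ × 148 = 0.002294.
1/(A₁E₁) + 1/(A₂E₂) = 1/(280×34×10³) + 1/(1575×44×10³) = 1.195×10⁻⁷ N⁻¹.
So P = 0.002294 / 1.195×10⁻⁷ = 19.2 kN.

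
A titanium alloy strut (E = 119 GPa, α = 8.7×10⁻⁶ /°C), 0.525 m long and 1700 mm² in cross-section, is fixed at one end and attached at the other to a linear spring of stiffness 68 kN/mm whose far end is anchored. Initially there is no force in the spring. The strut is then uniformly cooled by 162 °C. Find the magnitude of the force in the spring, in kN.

P ≈ 42.8 kN

If the spring were absent the strut would shorten by αΔT L = 8.7×10⁻⁶ × 162 × 525 = 0.7399 mm.
Let P be the tensile force in the spring. The strut extends elastically by PL/(AE) and the spring stretches by P/k; together these equal δ_free.
So P = δ_free / [L/(AE) + 1/k] = 0.7399 / [ 525/(1700×119×10³) + 1/(68×10³) ].
P = 0.7399 / 1.73×10⁻⁵ = 42770 N.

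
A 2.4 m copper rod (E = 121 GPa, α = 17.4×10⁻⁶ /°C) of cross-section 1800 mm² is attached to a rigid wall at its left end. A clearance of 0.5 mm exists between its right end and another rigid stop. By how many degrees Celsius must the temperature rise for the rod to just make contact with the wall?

The gap closes when αΔT L = 0.5 mm, since the rod is still unstressed at that instant.
ΔT = 0.5 / (17.4×10⁻⁶ × 2400) = 11.97 °C.

ΔT ≈ 12 °C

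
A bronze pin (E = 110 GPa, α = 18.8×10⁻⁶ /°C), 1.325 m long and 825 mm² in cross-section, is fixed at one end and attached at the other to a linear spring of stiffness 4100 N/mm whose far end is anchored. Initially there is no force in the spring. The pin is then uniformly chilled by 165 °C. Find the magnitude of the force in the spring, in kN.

The unrestrained thermal change is αΔT L = 18.8×10⁻⁶ × 165 × 1325 = 4.11 mm.
Let P be the tensile force in the spring. The pin extends elastically by PL/(AE) and the spring stretches by P/k; together these equal δ_free.
P [ L/(AE) + 1/k ] = δ_free → P [ 1325/(825×110×10³) + 1/(4100) ] = 4.11.
P = 4.11 / 0.0002585 = 15900 N.

P ≈ 15.9 kN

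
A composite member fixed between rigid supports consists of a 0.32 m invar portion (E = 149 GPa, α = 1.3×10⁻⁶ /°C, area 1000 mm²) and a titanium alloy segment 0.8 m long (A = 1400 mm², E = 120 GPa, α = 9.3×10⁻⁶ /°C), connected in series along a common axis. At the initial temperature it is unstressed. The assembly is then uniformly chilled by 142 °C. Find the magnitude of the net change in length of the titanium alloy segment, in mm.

If the supports were absent, the total length change would be Σ αᵢΔT Lᵢ = 1.3×10⁻⁶×142×320 + 9.3×10⁻⁶×142×800 = 1.116 mm.
The walls prevent any net length change, so an axial force P (same in every segment) develops. Compatibility: P · Σ Lᵢ/(AᵢEᵢ) = δ_free.
The series flexibility is Σ Lᵢ/(AᵢEᵢ) = 320/(1000×149×10³) + 800/(1400×120×10³) = 6.91×10⁻⁶ mm/N.
Hence P = δ_free / Σ(L/AE) = 1.116/6.91×10⁻⁶ = 161.5 kN (tensile).
For the titanium alloy segment, free thermal change = 9.3×10⁻⁶×142×800 = 1.056 mm and elastic change from P = 161500×800/(1400×120×10³) = 0.7688 mm; these oppose, so the net change is 0.288 mm (segment shortens).

|ΔL| ≈ 0.288 mm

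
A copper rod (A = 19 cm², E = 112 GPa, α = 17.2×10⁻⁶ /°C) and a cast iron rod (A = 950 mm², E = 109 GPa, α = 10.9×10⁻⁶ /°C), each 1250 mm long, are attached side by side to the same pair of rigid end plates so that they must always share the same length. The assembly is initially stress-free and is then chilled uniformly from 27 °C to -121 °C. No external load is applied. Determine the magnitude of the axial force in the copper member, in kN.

Equilibrium of a rigid end plate with no external load gives equal and opposite internal forces ±P in the two members. Since α_{copper} > α_{cast iron}, cooling drives the copper into tension and the cast iron into compression.
Compatibility of the two members (thermal + elastic change equal): (α₁ − α₂)ΔT = P·[1/(A₁E₁) + 1/(A₂E₂)].
|α₁ − α₂|·ΔT = 6.3×10⁻⁶ × 148 = 0.0009324.
1/(A₁E₁) + 1/(A₂E₂) = 1/(1900×112×10³) + 1/(950×109×10³) = 1.436×10⁻⁸ N⁻¹.
So P = 0.0009324 / 1.436×10⁻⁸ = 64.95 kN.

P ≈ 64.9 kN (tensile in the copper)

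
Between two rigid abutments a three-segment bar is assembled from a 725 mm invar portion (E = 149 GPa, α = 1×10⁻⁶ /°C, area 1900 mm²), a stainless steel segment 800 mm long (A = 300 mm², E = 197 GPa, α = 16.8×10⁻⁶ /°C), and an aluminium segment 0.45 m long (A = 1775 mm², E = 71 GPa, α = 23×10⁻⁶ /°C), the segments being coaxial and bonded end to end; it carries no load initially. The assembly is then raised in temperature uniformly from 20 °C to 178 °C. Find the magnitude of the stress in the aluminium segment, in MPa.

With the walls removed the bar would change length by δ_free = Σ αᵢΔT Lᵢ = 1×10⁻⁶×158×725 + 16.8×10⁻⁶×158×800 + 23×10⁻⁶×158×450 = 3.873 mm.
The rigid supports impose zero overall length change; the single axial force P common to all segments must satisfy P Σ Lᵢ/(AᵢEᵢ) = δ_free.
The series flexibility is Σ Lᵢ/(AᵢEᵢ) = 725/(1900×149×10³) + 800/(300×197×10³) + 450/(1775×71×10³) = 1.967×10⁻⁵ mm/N.
P = 3.873 / 1.967×10⁻⁵ = 196900 N = 196.9 kN, compressive.
σ_{aluminium} = P / A = 196900 / 1775 = 111 MPa.

σ ≈ 111 MPa (compressive)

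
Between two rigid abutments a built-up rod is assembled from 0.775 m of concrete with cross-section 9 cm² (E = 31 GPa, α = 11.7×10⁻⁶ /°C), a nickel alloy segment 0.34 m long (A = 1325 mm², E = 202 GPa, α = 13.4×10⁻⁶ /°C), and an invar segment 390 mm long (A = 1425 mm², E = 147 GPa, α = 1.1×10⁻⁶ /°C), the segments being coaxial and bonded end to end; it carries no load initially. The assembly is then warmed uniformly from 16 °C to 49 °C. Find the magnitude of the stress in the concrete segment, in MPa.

With the walls removed the bar would change length by δ_free = Σ αᵢΔT Lᵢ = 11.7×10⁻⁶×33×775 + 13.4×10⁻⁶×33×340 + 1.1×10⁻⁶×33×390 = 0.4637 mm.
Since the ends are fixed, an axial force P builds up, equal in every segment, with P · Σ Lᵢ/(AᵢEᵢ) = δ_free.
The series flexibility is Σ Lᵢ/(AᵢEᵢ) = 775/(900×31×10³) + 340/(1325×202×10³) + 390/(1425×147×10³) = 3.091×10⁻⁵ mm/N.
So P = 0.4637 / 3.091×10⁻⁵ = 15 kN, compressive.
σ_{concrete} = P / A = 15000 / 900 = 16.67 MPa.

σ ≈ 16.7 MPa (compressive)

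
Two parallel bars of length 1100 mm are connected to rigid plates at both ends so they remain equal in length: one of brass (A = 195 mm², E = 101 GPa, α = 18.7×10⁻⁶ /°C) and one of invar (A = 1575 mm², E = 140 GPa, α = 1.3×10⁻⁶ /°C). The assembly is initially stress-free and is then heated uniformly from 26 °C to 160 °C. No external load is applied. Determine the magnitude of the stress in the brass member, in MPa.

σ ≈ 216 MPa (compressive)

The brass has the larger α, so on heating it would change length more than the invar if both were free. The rigid plates force a common final length, so the brass is put into compression and the invar into tension, with equal and opposite forces P (no external load).
Compatibility of the two members (thermal + elastic change equal): (α₁ − α₂)ΔT = P·[1/(A₁E₁) + 1/(A₂E₂)].
|α₁ − α₂|·ΔT = 17.4×10⁻⁶ × 134 = 0.002332.
1/(A₁E₁) + 1/(A₂E₂) = 1/(195×101×10³) + 1/(1575×140×10³) = 5.531×10⁻⁸ N⁻¹.
So P = 0.002332 / 5.531×10⁻⁸ = 42.16 kN.
σ_{brass} = P/A₁ = 42160/195 = 216.2 MPa, compressive.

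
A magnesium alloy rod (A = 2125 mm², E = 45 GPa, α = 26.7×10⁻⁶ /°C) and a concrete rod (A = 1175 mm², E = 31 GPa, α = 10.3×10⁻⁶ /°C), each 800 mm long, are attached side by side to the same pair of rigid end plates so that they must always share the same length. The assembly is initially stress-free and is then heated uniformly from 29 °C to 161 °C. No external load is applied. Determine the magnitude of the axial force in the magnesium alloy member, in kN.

P ≈ 57.1 kN (compressive in the magnesium alloy)

Both members must finish at the same length. With the larger α, the magnesium alloy tends to over-expand; the plates restrain it, putting the magnesium alloy in compression and the concrete in tension. With no external load the two internal forces are equal and opposite, magnitude P.
Compatibility of the two members (thermal + elastic change equal): (α₁ − α₂)ΔT = P·[1/(A₁E₁) + 1/(A₂E₂)].
|α₁ − α₂|·ΔT = 16.4×10⁻⁶ × 132 = 0.002165.
1/(A₁E₁) + 1/(A₂E₂) = 1/(2125×45×10³) + 1/(1175×31×10³) = 3.791×10⁻⁸ N⁻¹.
So P = 0.002165 / 3.791×10⁻⁸ = 57.1 kN.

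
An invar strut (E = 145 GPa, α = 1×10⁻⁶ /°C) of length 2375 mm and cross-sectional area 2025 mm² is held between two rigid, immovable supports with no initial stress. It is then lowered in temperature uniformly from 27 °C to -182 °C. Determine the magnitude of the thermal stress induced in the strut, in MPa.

With length fixed, the mechanical strain must cancel the thermal strain αΔT = 1×10⁻⁶ × 209 = 209×10⁻⁶.
The stress required to suppress this strain is σ = Eε = 145×10³ × 209×10⁻⁶ = 30.3 MPa, tensile since the strut is trying to contract.

σ ≈ 30.3 MPa (tensile)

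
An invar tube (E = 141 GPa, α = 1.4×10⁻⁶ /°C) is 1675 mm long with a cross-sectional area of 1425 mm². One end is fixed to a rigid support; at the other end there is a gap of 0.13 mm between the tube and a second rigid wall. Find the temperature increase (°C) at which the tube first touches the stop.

Contact occurs when the free expansion equals the gap: αΔT L = 0.13 mm.
ΔT = 0.13 / (1.4×10⁻⁶ × 1675) = 55.44 °C.

ΔT ≈ 55.4 °C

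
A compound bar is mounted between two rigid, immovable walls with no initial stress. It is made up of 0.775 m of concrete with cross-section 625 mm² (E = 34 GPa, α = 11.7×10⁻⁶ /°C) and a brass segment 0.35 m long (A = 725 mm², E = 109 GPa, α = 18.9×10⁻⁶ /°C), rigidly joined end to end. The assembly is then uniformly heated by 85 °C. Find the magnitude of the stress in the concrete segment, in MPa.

If the supports were absent, the total length change would be Σ αᵢΔT Lᵢ = 11.7×10⁻⁶×85×775 + 18.9×10⁻⁶×85×350 = 1.333 mm.
The walls prevent any net length change, so an axial force P (same in every segment) develops. Compatibility: P · Σ Lᵢ/(AᵢEᵢ) = δ_free.
The series flexibility is Σ Lᵢ/(AᵢEᵢ) = 775/(625×34×10³) + 350/(725×109×10³) = 4.09×10⁻⁵ mm/N.
So P = 1.333 / 4.09×10⁻⁵ = 32.59 kN, compressive.
σ_{concrete} = P / A = 32590 / 625 = 52.15 MPa.

σ ≈ 52.1 MPa (compressive)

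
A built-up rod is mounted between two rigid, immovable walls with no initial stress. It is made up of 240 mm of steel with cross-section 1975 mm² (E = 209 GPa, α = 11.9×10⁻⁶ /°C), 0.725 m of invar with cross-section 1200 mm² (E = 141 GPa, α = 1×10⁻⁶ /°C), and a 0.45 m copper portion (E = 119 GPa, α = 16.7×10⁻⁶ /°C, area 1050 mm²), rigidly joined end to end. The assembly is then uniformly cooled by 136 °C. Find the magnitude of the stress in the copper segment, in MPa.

If the supports were absent, the total length change would be Σ αᵢΔT Lᵢ = 11.9×10⁻⁶×136×240 + 1×10⁻⁶×136×725 + 16.7×10⁻⁶×136×450 = 1.509 mm.
Since the ends are fixed, an axial force P builds up, equal in every segment, with P · Σ Lᵢ/(AᵢEᵢ) = δ_free.
The series flexibility is Σ Lᵢ/(AᵢEᵢ) = 240/(1975×209×10³) + 725/(1200×141×10³) + 450/(1050×119×10³) = 8.468×10⁻⁶ mm/N.
P = 1.509 / 8.468×10⁻⁶ = 178200 N = 178.2 kN, tensile.
σ_{copper} = P / A = 178200 / 1050 = 169.7 MPa.

σ ≈ 170 MPa (tensile)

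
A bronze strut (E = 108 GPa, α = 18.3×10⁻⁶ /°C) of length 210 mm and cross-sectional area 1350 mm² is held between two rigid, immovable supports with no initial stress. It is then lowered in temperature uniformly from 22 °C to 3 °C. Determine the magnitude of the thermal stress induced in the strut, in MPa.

σ ≈ 37.6 MPa (tensile)

The supports are rigid, so the total axial strain is zero. The restrained thermal strain is ε = αΔT = 18.3×10⁻⁶ × 19 = 347.7×10⁻⁶.
σ = EαΔT = 108×10³ × 18.3×10⁻⁶ × 19 = 37.55 MPa (tensile; the strut is trying to contract).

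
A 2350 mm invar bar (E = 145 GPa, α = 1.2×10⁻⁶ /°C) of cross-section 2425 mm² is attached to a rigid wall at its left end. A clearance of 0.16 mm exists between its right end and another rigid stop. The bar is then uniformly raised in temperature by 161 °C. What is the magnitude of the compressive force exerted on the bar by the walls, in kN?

P ≈ 44 kN

If the wall were absent the bar would grow by αΔT L = 1.2×10⁻⁶ × 161 × 2350 = 0.454 mm.
This exceeds the 0.16 mm gap, so the wall pushes back. The portion of expansion that must be recovered elastically is δ_free − gap = 0.454 − 0.16 = 0.294 mm.
Compatibility: PL/(AE) = 0.294 mm, so σ = P/A = E × (0.294/2350) = 18.14 MPa.
P = σA = 18.14 × 2425 = 43.99 kN.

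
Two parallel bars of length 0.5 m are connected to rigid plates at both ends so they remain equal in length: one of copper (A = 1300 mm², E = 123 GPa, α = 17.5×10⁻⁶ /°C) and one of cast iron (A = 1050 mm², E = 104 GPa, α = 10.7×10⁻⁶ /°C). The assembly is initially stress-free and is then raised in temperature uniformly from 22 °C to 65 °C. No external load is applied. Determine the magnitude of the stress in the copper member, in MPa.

The copper has the larger α, so on heating it would change length more than the cast iron if both were free. The rigid plates force a common final length, so the copper is put into compression and the cast iron into tension, with equal and opposite forces P (no external load).
Setting the final lengths equal and cancelling L: (α₁ − α₂)ΔT = P/(A₁E₁) + P/(A₂E₂).
|α₁ − α₂|·ΔT = 6.8×10⁻⁶ × 43 = 0.0002924.
1/(A₁E₁) + 1/(A₂E₂) = 1/(1300×123×10³) + 1/(1050×104×10³) = 1.541×10⁻⁸ N⁻¹.
P = 0.0002924 / 1.541×10⁻⁸ = 18970 N = 18.97 kN.
σ_{copper} = P/A₁ = 18970/1300 = 14.59 MPa, compressive.

σ ≈ 14.6 MPa (compressive)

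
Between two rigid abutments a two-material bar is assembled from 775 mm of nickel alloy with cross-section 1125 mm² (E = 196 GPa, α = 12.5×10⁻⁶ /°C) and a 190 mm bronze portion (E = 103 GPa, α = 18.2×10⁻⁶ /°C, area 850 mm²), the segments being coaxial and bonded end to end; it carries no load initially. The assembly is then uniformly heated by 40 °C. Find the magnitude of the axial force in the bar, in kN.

Free thermal expansion of the whole bar: Σ αᵢΔT Lᵢ = 12.5×10⁻⁶×40×775 + 18.2×10⁻⁶×40×190 = 0.5258 mm.
The rigid supports impose zero overall length change; the single axial force P common to all segments must satisfy P Σ Lᵢ/(AᵢEᵢ) = δ_free.
Σ Lᵢ/(AᵢEᵢ) = 775/(1125×196×10³) + 190/(850×103×10³) = 5.685×10⁻⁶ mm/N.
P = 0.5258 / 5.685×10⁻⁶ = 92490 N = 92.49 kN, compressive.

P ≈ 92.5 kN (compressive)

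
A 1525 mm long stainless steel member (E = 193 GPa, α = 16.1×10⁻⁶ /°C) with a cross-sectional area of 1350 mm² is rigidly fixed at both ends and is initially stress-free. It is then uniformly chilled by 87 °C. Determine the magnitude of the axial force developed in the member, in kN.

Full restraint means ε = 0, so the stress is σ = EαΔT = 193×10³ × 16.1×10⁻⁶ × 87 = 270.3 MPa.
Then P = σA = 270.3 × 1350 mm² = 365 kN, tensile.

P ≈ 365 kN (tensile)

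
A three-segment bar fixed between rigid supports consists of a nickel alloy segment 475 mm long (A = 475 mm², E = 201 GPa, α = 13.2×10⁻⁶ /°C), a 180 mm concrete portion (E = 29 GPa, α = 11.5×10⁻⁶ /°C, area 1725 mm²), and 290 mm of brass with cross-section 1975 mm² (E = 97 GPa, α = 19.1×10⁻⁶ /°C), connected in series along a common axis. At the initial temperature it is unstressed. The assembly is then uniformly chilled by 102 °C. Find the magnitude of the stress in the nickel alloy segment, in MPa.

Free thermal contraction of the whole bar: Σ αᵢΔT Lᵢ = 13.2×10⁻⁶×102×475 + 11.5×10⁻⁶×102×180 + 19.1×10⁻⁶×102×290 = 1.416 mm.
Since the ends are fixed, an axial force P builds up, equal in every segment, with P · Σ Lᵢ/(AᵢEᵢ) = δ_free.
The series flexibility is Σ Lᵢ/(AᵢEᵢ) = 475/(475×201×10³) + 180/(1725×29×10³) + 290/(1975×97×10³) = 1.009×10⁻⁵ mm/N.
P = 1.416 / 1.009×10⁻⁵ = 140300 N = 140.3 kN, tensile.
σ_{nickel alloy} = P / A = 140300 / 475 = 295.5 MPa.

σ ≈ 295 MPa (tensile)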